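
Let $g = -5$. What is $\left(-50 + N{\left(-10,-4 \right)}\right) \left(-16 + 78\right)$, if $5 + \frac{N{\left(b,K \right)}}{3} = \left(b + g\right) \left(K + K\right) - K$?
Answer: $19034$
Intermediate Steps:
$N{\left(b,K \right)} = -15 - 3 K + 6 K \left(-5 + b\right)$ ($N{\left(b,K \right)} = -15 + 3 \left(\left(b - 5\right) \left(K + K\right) - K\right) = -15 + 3 \left(\left(-5 + b\right) 2 K - K\right) = -15 + 3 \left(2 K \left(-5 + b\right) - K\right) = -15 + 3 \left(- K + 2 K \left(-5 + b\right)\right) = -15 + \left(- 3 K + 6 K \left(-5 + b\right)\right) = -15 - 3 K + 6 K \left(-5 + b\right)$)
$\left(-50 + N{\left(-10,-4 \right)}\right) \left(-16 + 78\right) = \left(-50 - \left(-117 - 240\right)\right) \left(-16 + 78\right) = \left(-50 + \left(-15 + 132 + 240\right)\right) 62 = \left(-50 + 357\right) 62 = 307 \cdot 62 = 19034$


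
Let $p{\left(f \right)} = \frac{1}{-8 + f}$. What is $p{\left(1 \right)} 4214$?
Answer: $-602$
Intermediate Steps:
$p{\left(1 \right)} 4214 = \frac{1}{-8 + 1} \cdot 4214 = \frac{1}{-7} \cdot 4214 = \left(- \frac{1}{7}\right) 4214 = -602$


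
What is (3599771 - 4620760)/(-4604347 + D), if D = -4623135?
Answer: 1020989/9227482 ≈ 0.11065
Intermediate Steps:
(3599771 - 4620760)/(-4604347 + D) = (3599771 - 4620760)/(-4604347 - 4623135) = -1020989/(-9227482) = -1020989*(-1/9227482) = 1020989/9227482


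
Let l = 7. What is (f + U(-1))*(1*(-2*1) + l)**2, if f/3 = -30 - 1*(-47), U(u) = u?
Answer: 1250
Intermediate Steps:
f = 51 (f = 3*(-30 - 1*(-47)) = 3*(-30 + 47) = 3*17 = 51)
(f + U(-1))*(1*(-2*1) + l)**2 = (51 - 1)*(1*(-2*1) + 7)**2 = 50*(1*(-2) + 7)**2 = 50*(-2 + 7)**2 = 50*5**2 = 50*25 = 1250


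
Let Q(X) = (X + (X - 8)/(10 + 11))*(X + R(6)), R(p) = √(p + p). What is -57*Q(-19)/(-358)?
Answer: 76893/1253 - 8094*√3/1253 ≈ 50.179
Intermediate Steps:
R(p) = √2*√p (R(p) = √(2*p) = √2*√p)
Q(X) = (-8/21 + 22*X/21)*(X + 2*√3) (Q(X) = (X + (X - 8)/(10 + 11))*(X + √2*√6) = (X + (-8 + X)/21)*(X + 2*√3) = (X + (-8 + X)*(1/21))*(X + 2*√3) = (X + (-8/21 + X/21))*(X + 2*√3) = (-8/21 + 22*X/21)*(X + 2*√3))
-57*Q(-19)/(-358) = -57*(-16*√3/21 - 8/21*(-19) + (22/21)*(-19)² + (44/21)*(-19)*√3)/(-358) = -57*(-16*√3/21 + 152/21 + (22/21)*361 - 836*√3/21)*(-1)/358 = -57*(-16*√3/21 + 152/21 + 7942/21 - 836*√3/21)*(-1)/358 = -57*(2698/7 - 284*√3/7)*(-1)/358 = -57*(-1349/1253 + 142*√3/1253) = 76893/1253 - 8094*√3/1253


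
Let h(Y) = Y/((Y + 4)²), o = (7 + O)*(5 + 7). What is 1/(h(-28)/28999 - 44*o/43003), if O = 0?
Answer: -179574335568/15434264797 ≈ -11.635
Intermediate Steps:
o = 84 (o = (7 + 0)*(5 + 7) = 7*12 = 84)
h(Y) = Y/(4 + Y)² (h(Y) = Y/((4 + Y)²) = Y/(4 + Y)²)
1/(h(-28)/28999 - 44*o/43003) = 1/(-28/(4 - 28)²/28999 - 44*84/43003) = 1/(-28/(-24)²*(1/28999) - 3696*1/43003) = 1/(-28*1/576*(1/28999) - 3696/43003) = 1/(-7/144*1/28999 - 3696/43003) = 1/(-7/4175856 - 3696/43003) = 1/(-15434264797/179574335568) = -179574335568/15434264797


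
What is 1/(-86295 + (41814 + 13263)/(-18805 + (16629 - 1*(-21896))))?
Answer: -19720/1701682323 ≈ -1.1589e-5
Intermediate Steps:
1/(-86295 + (41814 + 13263)/(-18805 + (16629 - 1*(-21896)))) = 1/(-86295 + 55077/(-18805 + (16629 + 21896))) = 1/(-86295 + 55077/(-18805 + 38525)) = 1/(-86295 + 55077/19720) = 1/(-1701682323/19720) = -19720/1701682323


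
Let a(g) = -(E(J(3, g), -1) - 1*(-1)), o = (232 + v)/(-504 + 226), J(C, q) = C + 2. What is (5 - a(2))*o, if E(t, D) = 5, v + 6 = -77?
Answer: -1639/278 ≈ -5.8957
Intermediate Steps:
J(C, q) = 2 + C
v = -83 (v = -6 - 77 = -83)
o = -149/278 (o = (232 - 83)/(-504 + 226) = 149/(-278) = 149*(-1/278) = -149/278 ≈ -0.53597)
a(g) = -6 (a(g) = -(5 - 1*(-1)) = -(5 + 1) = -1*6 = -6)
(5 - a(2))*o = (5 - 1*(-6))*(-149/278) = (5 + 6)*(-149/278) = 11*(-149/278) = -1639/278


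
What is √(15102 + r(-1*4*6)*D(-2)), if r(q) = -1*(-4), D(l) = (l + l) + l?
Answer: √15078 ≈ 122.79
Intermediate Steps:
D(l) = 3*l (D(l) = 2*l + l = 3*l)
r(q) = 4
√(15102 + r(-1*4*6)*D(-2)) = √(15102 + 4*(3*(-2))) = √(15102 + 4*(-6)) = √(15102 - 24) = √15078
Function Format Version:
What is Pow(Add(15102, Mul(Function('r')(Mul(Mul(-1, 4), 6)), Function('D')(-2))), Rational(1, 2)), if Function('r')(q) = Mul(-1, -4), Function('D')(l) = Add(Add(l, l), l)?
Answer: Pow(15078, Rational(1, 2)) ≈ 122.79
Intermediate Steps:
Function('D')(l) = Mul(3, l) (Function('D')(l) = Add(Mul(2, l), l) = Mul(3, l))
Function('r')(q) = 4
Pow(Add(15102, Mul(Function('r')(Mul(Mul(-1, 4), 6)), Function('D')(-2))), Rational(1, 2)) = Pow(Add(15102, Mul(4, Mul(3, -2))), Rational(1, 2)) = Pow(Add(15102, Mul(4, -6)), Rational(1, 2)) = Pow(Add(15102, -24), Rational(1, 2)) = Pow(15078, Rational(1, 2))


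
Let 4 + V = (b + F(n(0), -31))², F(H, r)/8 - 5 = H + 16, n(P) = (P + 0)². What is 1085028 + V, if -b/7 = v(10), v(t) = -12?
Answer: 1148528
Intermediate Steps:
n(P) = P²
F(H, r) = 168 + 8*H (F(H, r) = 40 + 8*(H + 16) = 40 + 8*(16 + H) = 40 + (128 + 8*H) = 168 + 8*H)
b = 84 (b = -7*(-12) = 84)
V = 63500 (V = -4 + (84 + (168 + 8*0²))² = -4 + (84 + (168 + 8*0))² = -4 + (84 + (168 + 0))² = -4 + (84 + 168)² = -4 + 252² = -4 + 63504 = 63500)
1085028 + V = 1085028 + 63500 = 1148528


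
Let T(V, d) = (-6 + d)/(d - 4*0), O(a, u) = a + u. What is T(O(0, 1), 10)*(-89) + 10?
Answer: -128/5 ≈ -25.600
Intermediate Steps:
T(V, d) = (-6 + d)/d (T(V, d) = (-6 + d)/(d + 0) = (-6 + d)/d)
T(O(0, 1), 10)*(-89) + 10 = ((-6 + 10)/10)*(-89) + 10 = ((1/10)*4)*(-89) + 10 = (2/5)*(-89) + 10 = -178/5 + 10 = -128/5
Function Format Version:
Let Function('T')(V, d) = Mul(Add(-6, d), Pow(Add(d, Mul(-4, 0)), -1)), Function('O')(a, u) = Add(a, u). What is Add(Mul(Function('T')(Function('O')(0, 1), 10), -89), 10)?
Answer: Rational(-128, 5) ≈ -25.600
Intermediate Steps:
Function('T')(V, d) = Mul(Pow(d, -1), Add(-6, d)) (Function('T')(V, d) = Mul(Add(-6, d), Pow(Add(d, 0), -1)) = Mul(Add(-6, d), Pow(d, -1)) = Mul(Pow(d, -1), Add(-6, d)))
Add(Mul(Function('T')(Function('O')(0, 1), 10), -89), 10) = Add(Mul(Mul(Pow(10, -1), Add(-6, 10)), -89), 10) = Add(Mul(Mul(Rational(1, 10), 4), -89), 10) = Add(Mul(Rational(2, 5), -89), 10) = Add(Rational(-178, 5), 10) = Rational(-128, 5)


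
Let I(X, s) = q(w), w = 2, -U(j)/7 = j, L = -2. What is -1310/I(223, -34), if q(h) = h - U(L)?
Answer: 655/6 ≈ 109.17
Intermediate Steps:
U(j) = -7*j
q(h) = -14 + h (q(h) = h - (-7)*(-2) = h - 1*14 = h - 14 = -14 + h)
I(X, s) = -12 (I(X, s) = -14 + 2 = -12)
-1310/I(223, -34) = -1310/(-12) = -1310*(-1/12) = 655/6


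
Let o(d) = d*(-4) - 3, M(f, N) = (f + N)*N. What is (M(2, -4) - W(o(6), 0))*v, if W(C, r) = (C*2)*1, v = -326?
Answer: -20212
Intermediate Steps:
M(f, N) = N*(N + f) (M(f, N) = (N + f)*N = N*(N + f))
o(d) = -3 - 4*d (o(d) = -4*d - 3 = -3 - 4*d)
W(C, r) = 2*C (W(C, r) = (2*C)*1 = 2*C)
(M(2, -4) - W(o(6), 0))*v = (-4*(-4 + 2) - 2*(-3 - 4*6))*(-326) = (-4*(-2) - 2*(-3 - 24))*(-326) = (8 - 2*(-27))*(-326) = (8 - 1*(-54))*(-326) = (8 + 54)*(-326) = 62*(-326) = -20212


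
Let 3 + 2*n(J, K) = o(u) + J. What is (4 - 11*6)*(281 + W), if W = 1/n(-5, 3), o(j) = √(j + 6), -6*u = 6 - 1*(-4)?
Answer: -3115562/179 + 124*√39/179 ≈ -17401.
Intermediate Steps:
u = -5/3 (u = -(6 - 1*(-4))/6 = -(6 + 4)/6 = -⅙*10 = -5/3 ≈ -1.6667)
o(j) = √(6 + j)
n(J, K) = -3/2 + J/2 + √39/6 (n(J, K) = -3/2 + (√(6 - 5/3) + J)/2 = -3/2 + (√(13/3) + J)/2 = -3/2 + (√39/3 + J)/2 = -3/2 + (J + √39/3)/2 = -3/2 + (J/2 + √39/6) = -3/2 + J/2 + √39/6)
W = 1/(-4 + √39/6) (W = 1/(-3/2 + (½)*(-5) + √39/6) = 1/(-3/2 - 5/2 + √39/6) = 1/(-4 + √39/6) ≈ -0.33793)
(4 - 11*6)*(281 + W) = (4 - 11*6)*(281 + (-48/179 - 2*√39/179)) = (4 - 66)*(50251/179 - 2*√39/179) = -62*(50251/179 - 2*√39/179) = -3115562/179 + 124*√39/179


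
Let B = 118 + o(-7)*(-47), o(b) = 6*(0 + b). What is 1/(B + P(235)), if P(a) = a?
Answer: 1/2327 ≈ 0.00042974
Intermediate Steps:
o(b) = 6*b
B = 2092 (B = 118 + (6*(-7))*(-47) = 118 - 42*(-47) = 118 + 1974 = 2092)
1/(B + P(235)) = 1/(2092 + 235) = 1/2327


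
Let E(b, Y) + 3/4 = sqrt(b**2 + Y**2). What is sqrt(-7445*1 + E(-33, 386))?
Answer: sqrt(-29783 + 4*sqrt(150085))/2 ≈ 84.014*I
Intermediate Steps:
E(b, Y) = -3/4 + sqrt(Y**2 + b**2) (E(b, Y) = -3/4 + sqrt(b**2 + Y**2) = -3/4 + sqrt(Y**2 + b**2))
sqrt(-7445*1 + E(-33, 386)) = sqrt(-7445*1 + (-3/4 + sqrt(386**2 + (-33)**2))) = sqrt(-7445 + (-3/4 + sqrt(148996 + 1089))) = sqrt(-7445 + (-3/4 + sqrt(150085))) = sqrt(-29783/4 + sqrt(150085))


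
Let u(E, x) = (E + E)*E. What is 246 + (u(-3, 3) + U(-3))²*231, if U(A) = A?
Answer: 52221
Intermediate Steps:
u(E, x) = 2*E² (u(E, x) = (2*E)*E = 2*E²)
246 + (u(-3, 3) + U(-3))²*231 = 246 + (2*(-3)² - 3)²*231 = 246 + (2*9 - 3)²*231 = 246 + (18 - 3)²*231 = 246 + 15²*231 = 246 + 225*231 = 246 + 51975 = 52221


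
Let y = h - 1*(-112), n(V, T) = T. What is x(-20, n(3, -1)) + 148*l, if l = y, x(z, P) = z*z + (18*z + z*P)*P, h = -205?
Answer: -13024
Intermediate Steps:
x(z, P) = z² + P*(18*z + P*z) (x(z, P) = z² + (18*z + P*z)*P = z² + P*(18*z + P*z))
y = -93 (y = -205 - 1*(-112) = -205 + 112 = -93)
l = -93
x(-20, n(3, -1)) + 148*l = -20*(-20 + (-1)² + 18*(-1)) + 148*(-93) = -20*(-20 + 1 - 18) - 13764 = -20*(-37) - 13764 = 740 - 13764 = -13024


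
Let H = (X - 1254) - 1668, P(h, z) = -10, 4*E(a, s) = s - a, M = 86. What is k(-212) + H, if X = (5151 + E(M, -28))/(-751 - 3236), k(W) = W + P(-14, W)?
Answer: -8360167/2658 ≈ -3145.3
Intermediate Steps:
E(a, s) = -a/4 + s/4 (E(a, s) = (s - a)/4 = -a/4 + s/4)
k(W) = -10 + W (k(W) = W - 10 = -10 + W)
X = -3415/2658 (X = (5151 + (-1/4*86 + (1/4)*(-28)))/(-751 - 3236) = (5151 + (-43/2 - 7))/(-3987) = (5151 - 57/2)*(-1/3987) = (10245/2)*(-1/3987) = -3415/2658 ≈ -1.2848)
H = -7770091/2658 (H = (-3415/2658 - 1254) - 1668 = -3336547/2658 - 1668 = -7770091/2658 ≈ -2923.3)
k(-212) + H = (-10 - 212) - 7770091/2658 = -222 - 7770091/2658 = -8360167/2658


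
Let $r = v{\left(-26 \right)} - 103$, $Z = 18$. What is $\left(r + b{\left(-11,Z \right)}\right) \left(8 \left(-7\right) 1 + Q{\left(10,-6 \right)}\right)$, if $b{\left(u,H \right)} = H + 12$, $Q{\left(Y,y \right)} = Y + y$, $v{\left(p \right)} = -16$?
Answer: $4628$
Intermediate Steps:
$b{\left(u,H \right)} = 12 + H$
$r = -119$ ($r = -16 - 103 = -119$)
$\left(r + b{\left(-11,Z \right)}\right) \left(8 \left(-7\right) 1 + Q{\left(10,-6 \right)}\right) = \left(-119 + \left(12 + 18\right)\right) \left(8 \left(-7\right) 1 + \left(10 - 6\right)\right) = \left(-119 + 30\right) \left(\left(-56\right) 1 + 4\right) = - 89 \left(-56 + 4\right) = \left(-89\right) \left(-52\right) = 4628$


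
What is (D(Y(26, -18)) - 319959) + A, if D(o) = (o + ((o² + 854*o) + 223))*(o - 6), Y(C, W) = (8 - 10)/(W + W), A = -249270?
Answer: -3329121329/5832 ≈ -5.7084e+5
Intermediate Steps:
Y(C, W) = -1/W (Y(C, W) = -2*1/(2*W) = -1/W)
D(o) = (-6 + o)*(223 + o² + 855*o) (D(o) = (o + (223 + o² + 854*o))*(-6 + o) = (223 + o² + 855*o)*(-6 + o) = (-6 + o)*(223 + o² + 855*o))
(D(Y(26, -18)) - 319959) + A = ((-1338 + (-1/(-18))³ - (-4907)/(-18) + 849*(-1/(-18))²) - 319959) - 249270 = ((-1338 + (-1*(-1/18))³ - (-4907)*(-1)/18 + 849*(-1*(-1/18))²) - 319959) - 249270 = ((-1338 + (1/18)³ - 4907*1/18 + 849*(1/18)²) - 319959) - 249270 = ((-1338 + 1/5832 - 4907/18 + 849*(1/324)) - 319959) - 249270 = ((-1338 + 1/5832 - 4907/18 + 283/108) - 319959) - 249270 = (-9377801/5832 - 319959) - 249270 = -1875378689/5832 - 249270 = -3329121329/5832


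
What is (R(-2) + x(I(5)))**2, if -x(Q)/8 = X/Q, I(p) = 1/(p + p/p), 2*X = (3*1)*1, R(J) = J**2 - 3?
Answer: 5041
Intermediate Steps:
R(J) = -3 + J**2
X = 3/2 (X = ((3*1)*1)/2 = (3*1)/2 = (1/2)*3 = 3/2 ≈ 1.5000)
I(p) = 1/(1 + p) (I(p) = 1/(p + 1) = 1/(1 + p))
x(Q) = -12/Q
(R(-2) + x(I(5)))**2 = ((-3 + (-2)**2) - 12/(1/(1 + 5)))**2 = ((-3 + 4) - 12/(1/6))**2 = (1 - 12/1/6)**2 = (1 - 12*6)**2 = (1 - 72)**2 = (-71)**2 = 5041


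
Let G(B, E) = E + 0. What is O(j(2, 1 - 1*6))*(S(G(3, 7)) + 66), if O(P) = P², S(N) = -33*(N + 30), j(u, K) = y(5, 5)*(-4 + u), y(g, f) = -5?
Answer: -115500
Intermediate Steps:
j(u, K) = 20 - 5*u (j(u, K) = -5*(-4 + u) = 20 - 5*u)
G(B, E) = E
S(N) = -990 - 33*N (S(N) = -33*(30 + N) = -990 - 33*N)
O(j(2, 1 - 1*6))*(S(G(3, 7)) + 66) = (20 - 5*2)²*((-990 - 33*7) + 66) = (20 - 10)²*((-990 - 231) + 66) = 10²*(-1221 + 66) = 100*(-1155) = -115500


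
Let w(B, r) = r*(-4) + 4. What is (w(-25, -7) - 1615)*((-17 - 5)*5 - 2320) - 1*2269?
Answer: 3844421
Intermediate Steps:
w(B, r) = 4 - 4*r (w(B, r) = -4*r + 4 = 4 - 4*r)
(w(-25, -7) - 1615)*((-17 - 5)*5 - 2320) - 1*2269 = ((4 - 4*(-7)) - 1615)*((-17 - 5)*5 - 2320) - 1*2269 = ((4 + 28) - 1615)*(-22*5 - 2320) - 2269 = (32 - 1615)*(-110 - 2320) - 2269 = -1583*(-2430) - 2269 = 3846690 - 2269 = 3844421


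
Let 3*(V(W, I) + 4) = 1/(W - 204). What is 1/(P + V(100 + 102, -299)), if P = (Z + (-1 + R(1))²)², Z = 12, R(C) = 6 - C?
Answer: 6/4679 ≈ 0.0012823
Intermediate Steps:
V(W, I) = -4 + 1/(3*(-204 + W)) (V(W, I) = -4 + 1/(3*(W - 204)) = -4 + 1/(3*(-204 + W)))
P = 784 (P = (12 + (-1 + (6 - 1*1))²)² = (12 + (-1 + (6 - 1))²)² = (12 + (-1 + 5)²)² = (12 + 4²)² = (12 + 16)² = 28² = 784)
1/(P + V(100 + 102, -299)) = 1/(784 + (2449 - 12*(100 + 102))/(3*(-204 + (100 + 102)))) = 1/(784 + (2449 - 12*202)/(3*(-204 + 202))) = 1/(784 + (⅓)*(2449 - 2424)/(-2)) = 1/(784 + (⅓)*(-½)*25) = 1/(784 - 25/6) = 1/(4679/6) = 6/4679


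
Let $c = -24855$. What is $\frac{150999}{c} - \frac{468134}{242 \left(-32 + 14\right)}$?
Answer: $\frac{1829619821}{18044730} \approx 101.39$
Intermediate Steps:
$\frac{150999}{c} - \frac{468134}{242 \left(-32 + 14\right)} = \frac{150999}{-24855} - \frac{468134}{242 \left(-32 + 14\right)} = 150999 \left(- \frac{1}{24855}\right) - \frac{468134}{242 \left(-18\right)} = - \frac{50333}{8285} - \frac{468134}{-4356} = - \frac{50333}{8285} - - \frac{234067}{2178} = - \frac{50333}{8285} + \frac{234067}{2178} = \frac{1829619821}{18044730}$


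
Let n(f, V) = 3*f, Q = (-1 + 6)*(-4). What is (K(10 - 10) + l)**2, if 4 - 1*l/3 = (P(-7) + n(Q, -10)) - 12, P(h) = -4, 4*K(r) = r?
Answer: 57600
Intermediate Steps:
K(r) = r/4
Q = -20 (Q = 5*(-4) = -20)
l = 240 (l = 12 - 3*((-4 + 3*(-20)) - 12) = 12 - 3*((-4 - 60) - 12) = 12 - 3*(-64 - 12) = 12 - 3*(-76) = 12 + 228 = 240)
(K(10 - 10) + l)**2 = ((10 - 10)/4 + 240)**2 = ((1/4)*0 + 240)**2 = (0 + 240)**2 = 240**2 = 57600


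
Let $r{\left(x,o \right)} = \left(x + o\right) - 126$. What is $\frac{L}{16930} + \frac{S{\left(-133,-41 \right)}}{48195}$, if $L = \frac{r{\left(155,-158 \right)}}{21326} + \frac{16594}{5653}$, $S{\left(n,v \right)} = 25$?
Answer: $\frac{13609110401773}{19673305169151060} \approx 0.00069175$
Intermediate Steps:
$r{\left(x,o \right)} = -126 + o + x$ ($r{\left(x,o \right)} = \left(o + x\right) - 126 = -126 + o + x$)
$L = \frac{353154407}{120555878}$ ($L = \frac{-126 - 158 + 155}{21326} + \frac{16594}{5653} = \left(-129\right) \frac{1}{21326} + 16594 \cdot \frac{1}{5653} = - \frac{129}{21326} + \frac{16594}{5653} = \frac{353154407}{120555878} \approx 2.9294$)
$\frac{L}{16930} + \frac{S{\left(-133,-41 \right)}}{48195} = \frac{353154407}{120555878 \cdot 16930} + \frac{25}{48195} = \frac{353154407}{120555878} \cdot \frac{1}{16930} + 25 \cdot \frac{1}{48195} = \frac{353154407}{2041011014540} + \frac{5}{9639} = \frac{13609110401773}{19673305169151060}$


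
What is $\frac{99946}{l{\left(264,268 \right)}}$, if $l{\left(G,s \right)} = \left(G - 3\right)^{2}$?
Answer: $\frac{99946}{68121} \approx 1.4672$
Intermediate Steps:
$l{\left(G,s \right)} = \left(-3 + G\right)^{2}$
$\frac{99946}{l{\left(264,268 \right)}} = \frac{99946}{\left(-3 + 264\right)^{2}} = \frac{99946}{261^{2}} = \frac{99946}{68121}$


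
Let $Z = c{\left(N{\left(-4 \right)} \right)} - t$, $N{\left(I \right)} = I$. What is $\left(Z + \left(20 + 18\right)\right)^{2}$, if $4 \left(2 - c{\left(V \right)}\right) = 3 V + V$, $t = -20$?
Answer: $4096$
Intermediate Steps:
$c{\left(V \right)} = 2 - V$ ($c{\left(V \right)} = 2 - \frac{3 V + V}{4} = 2 - \frac{4 V}{4} = 2 - V$)
$Z = 26$ ($Z = \left(2 - -4\right) - -20 = \left(2 + 4\right) + 20 = 6 + 20 = 26$)
$\left(Z + \left(20 + 18\right)\right)^{2} = \left(26 + \left(20 + 18\right)\right)^{2} = \left(26 + 38\right)^{2} = 64^{2} = 4096$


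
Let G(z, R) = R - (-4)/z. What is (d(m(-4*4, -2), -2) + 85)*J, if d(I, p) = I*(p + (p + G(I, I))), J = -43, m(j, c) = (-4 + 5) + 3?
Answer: -3827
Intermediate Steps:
G(z, R) = R + 4/z
m(j, c) = 4 (m(j, c) = 1 + 3 = 4)
d(I, p) = I*(I + 2*p + 4/I) (d(I, p) = I*(p + (p + (I + 4/I))) = I*(p + (I + p + 4/I)) = I*(I + 2*p + 4/I))
(d(m(-4*4, -2), -2) + 85)*J = ((4 + 4² + 2*4*(-2)) + 85)*(-43) = ((4 + 16 - 16) + 85)*(-43) = (4 + 85)*(-43) = 89*(-43) = -3827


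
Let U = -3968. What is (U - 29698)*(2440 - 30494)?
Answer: 944465964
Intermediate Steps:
(U - 29698)*(2440 - 30494) = (-3968 - 29698)*(2440 - 30494) = -33666*(-28054) = 944465964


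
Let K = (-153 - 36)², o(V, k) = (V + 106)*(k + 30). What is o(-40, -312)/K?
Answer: -2068/3969 ≈ -0.52104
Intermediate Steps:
o(V, k) = (30 + k)*(106 + V) (o(V, k) = (106 + V)*(30 + k) = (30 + k)*(106 + V))
K = 35721 (K = (-189)² = 35721)
o(-40, -312)/K = (3180 + 30*(-40) + 106*(-312) - 40*(-312))/35721 = (3180 - 1200 - 33072 + 12480)*(1/35721) = -18612*1/35721 = -2068/3969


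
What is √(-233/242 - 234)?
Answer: I*√113722/22 ≈ 15.328*I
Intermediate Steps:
√(-233/242 - 234) = √(-56861/242) = I*√113722/22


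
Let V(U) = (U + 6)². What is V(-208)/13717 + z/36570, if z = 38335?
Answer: 403608695/100326138 ≈ 4.0230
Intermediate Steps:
V(U) = (6 + U)²
V(-208)/13717 + z/36570 = (6 - 208)²/13717 + 38335/36570 = (-202)²*(1/13717) + 38335*(1/36570) = 40804*(1/13717) + 7667/7314 = 40804/13717 + 7667/7314 = 403608695/100326138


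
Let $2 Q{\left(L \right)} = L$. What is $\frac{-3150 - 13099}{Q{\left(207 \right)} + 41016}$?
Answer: $- \frac{32498}{82239} \approx -0.39517$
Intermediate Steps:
$Q{\left(L \right)} = \frac{L}{2}$
$\frac{-3150 - 13099}{Q{\left(207 \right)} + 41016} = \frac{-3150 - 13099}{\frac{1}{2} \cdot 207 + 41016} = - \frac{16249}{\frac{207}{2} + 41016} = - \frac{16249}{\frac{82239}{2}} = \left(-16249\right) \frac{2}{82239} = - \frac{32498}{82239}$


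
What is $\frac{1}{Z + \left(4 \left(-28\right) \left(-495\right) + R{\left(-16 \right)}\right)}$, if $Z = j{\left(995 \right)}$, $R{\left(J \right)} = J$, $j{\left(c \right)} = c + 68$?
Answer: $\frac{1}{56487} \approx 1.7703 \cdot 10^{-5}$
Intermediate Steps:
$j{\left(c \right)} = 68 + c$
$Z = 1063$ ($Z = 68 + 995 = 1063$)
$\frac{1}{Z + \left(4 \left(-28\right) \left(-495\right) + R{\left(-16 \right)}\right)} = \frac{1}{1063 - \left(16 - 4 \left(-28\right) \left(-495\right)\right)} = \frac{1}{1063 - -55424} = \frac{1}{1063 + \left(55440 - 16\right)} = \frac{1}{1063 + 55424} = \frac{1}{56487}$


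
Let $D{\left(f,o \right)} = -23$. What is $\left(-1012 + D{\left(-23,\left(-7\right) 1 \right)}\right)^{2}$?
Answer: $1071225$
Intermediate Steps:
$\left(-1012 + D{\left(-23,\left(-7\right) 1 \right)}\right)^{2} = \left(-1012 - 23\right)^{2} = \left(-1035\right)^{2} = 1071225$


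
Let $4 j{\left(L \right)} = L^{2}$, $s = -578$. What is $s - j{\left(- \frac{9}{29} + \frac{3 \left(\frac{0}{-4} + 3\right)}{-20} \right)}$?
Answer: $- \frac{777951281}{1345600} \approx -578.14$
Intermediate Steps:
$j{\left(L \right)} = \frac{L^{2}}{4}$
$s - j{\left(- \frac{9}{29} + \frac{3 \left(\frac{0}{-4} + 3\right)}{-20} \right)} = -578 - \frac{\left(- \frac{9}{29} + \frac{3 \left(\frac{0}{-4} + 3\right)}{-20}\right)^{2}}{4} = -578 - \frac{\left(\left(-9\right) \frac{1}{29} + 3 \left(0 \left(- \frac{1}{4}\right) + 3\right) \left(- \frac{1}{20}\right)\right)^{2}}{4} = -578 - \frac{\left(- \frac{9}{29} + 3 \left(0 + 3\right) \left(- \frac{1}{20}\right)\right)^{2}}{4} = -578 - \frac{\left(- \frac{9}{29} + 3 \cdot 3 \left(- \frac{1}{20}\right)\right)^{2}}{4} = -578 - \frac{\left(- \frac{9}{29} + 9 \left(- \frac{1}{20}\right)\right)^{2}}{4} = -578 - \frac{\left(- \frac{9}{29} - \frac{9}{20}\right)^{2}}{4} = -578 - \frac{\left(- \frac{441}{580}\right)^{2}}{4} = -578 - \frac{1}{4} \cdot \frac{194481}{336400} = -578 - \frac{194481}{1345600} = - \frac{777951281}{1345600}$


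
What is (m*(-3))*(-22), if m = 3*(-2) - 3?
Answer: -594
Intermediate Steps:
m = -9 (m = -6 - 3 = -9)
(m*(-3))*(-22) = -9*(-3)*(-22) = 27*(-22) = -594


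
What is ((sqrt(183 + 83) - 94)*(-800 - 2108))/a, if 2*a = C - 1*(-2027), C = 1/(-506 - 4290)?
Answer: 2621992384/9721491 - 27893536*sqrt(266)/9721491 ≈ 222.91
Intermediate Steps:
C = -1/4796 (C = 1/(-4796) = -1/4796 ≈ -0.00020851)
a = 9721491/9592 (a = (-1/4796 - 1*(-2027))/2 = (-1/4796 + 2027)/2 = (1/2)*(9721491/4796) = 9721491/9592 ≈ 1013.5)
((sqrt(183 + 83) - 94)*(-800 - 2108))/a = ((sqrt(183 + 83) - 94)*(-800 - 2108))/(9721491/9592) = ((sqrt(266) - 94)*(-2908))*(9592/9721491) = ((-94 + sqrt(266))*(-2908))*(9592/9721491) = (273352 - 2908*sqrt(266))*(9592/9721491) = 2621992384/9721491 - 27893536*sqrt(266)/9721491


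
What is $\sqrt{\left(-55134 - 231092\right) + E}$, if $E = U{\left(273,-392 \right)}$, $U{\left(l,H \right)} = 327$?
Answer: $i \sqrt{285899} \approx 534.7 i$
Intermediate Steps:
$E = 327$
$\sqrt{\left(-55134 - 231092\right) + E} = \sqrt{\left(-55134 - 231092\right) + 327} = \sqrt{-286226 + 327} = \sqrt{-285899} = i \sqrt{285899}$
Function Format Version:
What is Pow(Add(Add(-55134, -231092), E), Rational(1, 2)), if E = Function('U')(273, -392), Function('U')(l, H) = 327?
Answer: Mul(I, Pow(285899, Rational(1, 2))) ≈ Mul(534.70, I)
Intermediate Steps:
E = 327
Pow(Add(Add(-55134, -231092), E), Rational(1, 2)) = Pow(Add(Add(-55134, -231092), 327), Rational(1, 2)) = Pow(Add(-286226, 327), Rational(1, 2)) = Pow(-285899, Rational(1, 2)) = Mul(I, Pow(285899, Rational(1, 2)))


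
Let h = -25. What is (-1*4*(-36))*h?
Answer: -3600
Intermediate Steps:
(-1*4*(-36))*h = (-1*4*(-36))*(-25) = -4*(-36)*(-25) = 144*(-25) = -3600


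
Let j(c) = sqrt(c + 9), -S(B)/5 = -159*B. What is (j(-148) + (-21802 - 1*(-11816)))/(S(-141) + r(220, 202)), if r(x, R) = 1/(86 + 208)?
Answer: 2935884/32955929 - 294*I*sqrt(139)/32955929 ≈ 0.089085 - 0.00010518*I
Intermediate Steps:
S(B) = 795*B (S(B) = -(-795)*B = 795*B)
r(x, R) = 1/294
j(c) = sqrt(9 + c)
(j(-148) + (-21802 - 1*(-11816)))/(S(-141) + r(220, 202)) = (sqrt(9 - 148) + (-21802 - 1*(-11816)))/(795*(-141) + 1/294) = (sqrt(-139) + (-21802 + 11816))/(-112095 + 1/294) = (I*sqrt(139) - 9986)/(-32955929/294) = (-9986 + I*sqrt(139))*(-294/32955929) = 2935884/32955929 - 294*I*sqrt(139)/32955929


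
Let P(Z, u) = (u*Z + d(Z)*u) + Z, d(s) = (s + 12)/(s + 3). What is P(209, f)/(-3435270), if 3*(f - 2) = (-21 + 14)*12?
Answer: 556723/364138620 ≈ 0.0015289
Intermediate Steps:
d(s) = (12 + s)/(3 + s)
f = -26 (f = 2 + ((-21 + 14)*12)/3 = 2 + (-7*12)/3 = 2 + (⅓)*(-84) = 2 - 28 = -26)
P(Z, u) = Z + Z*u + u*(12 + Z)/(3 + Z) (P(Z, u) = (u*Z + ((12 + Z)/(3 + Z))*u) + Z = (Z*u + u*(12 + Z)/(3 + Z)) + Z = Z + Z*u + u*(12 + Z)/(3 + Z))
P(209, f)/(-3435270) = ((-26*(12 + 209) + 209*(1 - 26)*(3 + 209))/(3 + 209))/(-3435270) = ((-26*221 + 209*(-25)*212)/212)*(-1/3435270) = ((-5746 - 1107700)/212)*(-1/3435270) = ((1/212)*(-1113446))*(-1/3435270) = -556723/106*(-1/3435270) = 556723/364138620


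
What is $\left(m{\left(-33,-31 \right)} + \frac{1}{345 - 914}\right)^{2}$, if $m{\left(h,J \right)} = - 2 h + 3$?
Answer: $\frac{1541347600}{323761} \approx 4760.8$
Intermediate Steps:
$m{\left(h,J \right)} = 3 - 2 h$
$\left(m{\left(-33,-31 \right)} + \frac{1}{345 - 914}\right)^{2} = \left(\left(3 - -66\right) + \frac{1}{345 - 914}\right)^{2} = \left(\left(3 + 66\right) + \frac{1}{-569}\right)^{2} = \left(69 - \frac{1}{569}\right)^{2} = \left(\frac{39260}{569}\right)^{2} = \frac{1541347600}{323761}$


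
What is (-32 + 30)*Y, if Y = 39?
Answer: -78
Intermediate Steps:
(-32 + 30)*Y = (-32 + 30)*39 = -2*39 = -78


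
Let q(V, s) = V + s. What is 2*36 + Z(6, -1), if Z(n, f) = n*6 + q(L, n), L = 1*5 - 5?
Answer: 114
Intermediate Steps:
L = 0 (L = 5 - 5 = 0)
Z(n, f) = 7*n (Z(n, f) = n*6 + (0 + n) = 6*n + n = 7*n)
2*36 + Z(6, -1) = 2*36 + 7*6 = 72 + 42 = 114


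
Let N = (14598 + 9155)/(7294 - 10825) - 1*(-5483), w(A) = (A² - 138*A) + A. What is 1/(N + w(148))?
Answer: 3531/25085188 ≈ 0.00014076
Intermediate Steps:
w(A) = A² - 137*A
N = 19336720/3531 (N = 23753/(-3531) + 5483 = 23753*(-1/3531) + 5483 = -23753/3531 + 5483 = 19336720/3531 ≈ 5476.3)
1/(N + w(148)) = 1/(19336720/3531 + 148*(-137 + 148)) = 1/(19336720/3531 + 148*11) = 1/(19336720/3531 + 1628) = 1/(25085188/3531) = 3531/25085188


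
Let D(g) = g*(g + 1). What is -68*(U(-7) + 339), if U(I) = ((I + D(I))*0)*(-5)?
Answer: -23052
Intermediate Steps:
D(g) = g*(1 + g)
U(I) = 0 (U(I) = ((I + I*(1 + I))*0)*(-5) = 0*(-5) = 0)
-68*(U(-7) + 339) = -68*(0 + 339) = -68*339 = -23052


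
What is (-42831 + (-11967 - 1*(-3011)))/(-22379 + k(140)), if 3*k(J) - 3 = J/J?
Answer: 155361/67133 ≈ 2.3142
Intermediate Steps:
k(J) = 4/3 (k(J) = 1 + (J/J)/3 = 1 + (⅓)*1 = 1 + ⅓ = 4/3)
(-42831 + (-11967 - 1*(-3011)))/(-22379 + k(140)) = (-42831 + (-11967 - 1*(-3011)))/(-22379 + 4/3) = (-42831 + (-11967 + 3011))/(-67133/3) = (-42831 - 8956)*(-3/67133) = -51787*(-3/67133) = 155361/67133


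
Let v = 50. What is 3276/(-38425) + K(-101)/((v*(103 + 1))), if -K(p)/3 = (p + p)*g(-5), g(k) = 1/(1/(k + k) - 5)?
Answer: -3672169/33967700 ≈ -0.10811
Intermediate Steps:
g(k) = 1/(-5 + 1/(2*k)) (g(k) = 1/(1/(2*k) - 5) = 1/(-5 + 1/(2*k)))
K(p) = 20*p/17 (K(p) = -3*(p + p)*(-2*(-5)/(-1 + 10*(-5))) = -3*2*p*(-2*(-5)/(-1 - 50)) = -3*2*p*(-2*(-5)/(-51)) = -3*2*p*(-2*(-5)*(-1/51)) = -3*2*p*(-10)/51 = -(-20)*p/17 = 20*p/17)
3276/(-38425) + K(-101)/((v*(103 + 1))) = 3276/(-38425) + ((20/17)*(-101))/((50*(103 + 1))) = 3276*(-1/38425) - 2020/(17*(50*104)) = -3276/38425 - 2020/17/5200 = -3276/38425 - 2020/17*1/5200 = -3276/38425 - 101/4420 = -3672169/33967700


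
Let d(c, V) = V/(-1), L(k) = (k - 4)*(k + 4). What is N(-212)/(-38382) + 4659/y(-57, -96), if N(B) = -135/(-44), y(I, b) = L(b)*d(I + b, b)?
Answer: 107623951/20716044800 ≈ 0.0051952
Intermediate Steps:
L(k) = (-4 + k)*(4 + k)
d(c, V) = -V (d(c, V) = V*(-1) = -V)
y(I, b) = -b*(-16 + b**2) (y(I, b) = (-16 + b**2)*(-b) = -b*(-16 + b**2))
N(B) = 135/44 (N(B) = -135*(-1/44) = 135/44)
N(-212)/(-38382) + 4659/y(-57, -96) = (135/44)/(-38382) + 4659/((-96*(16 - 1*(-96)**2))) = (135/44)*(-1/38382) + 4659/((-96*(16 - 1*9216))) = -45/562936 + 4659/((-96*(16 - 9216))) = -45/562936 + 4659/((-96*(-9200))) = -45/562936 + 4659/883200 = -45/562936 + 4659*(1/883200) = -45/562936 + 1553/294400 = 107623951/20716044800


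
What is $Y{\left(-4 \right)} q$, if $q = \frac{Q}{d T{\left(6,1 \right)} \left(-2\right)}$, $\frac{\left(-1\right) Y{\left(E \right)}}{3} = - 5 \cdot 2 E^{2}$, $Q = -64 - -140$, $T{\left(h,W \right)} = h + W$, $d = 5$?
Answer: $- \frac{3648}{7} \approx -521.14$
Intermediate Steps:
$T{\left(h,W \right)} = W + h$
$Q = 76$ ($Q = -64 + 140 = 76$)
$Y{\left(E \right)} = 30 E^{2}$ ($Y{\left(E \right)} = - 3 \left(- 5 \cdot 2 E^{2}\right) = - 3 \left(- 10 E^{2}\right) = 30 E^{2}$)
$q = - \frac{38}{35}$ ($q = \frac{76}{5 \left(1 + 6\right) \left(-2\right)} = \frac{76}{5 \cdot 7 \left(-2\right)} = \frac{76}{35 \left(-2\right)} = \frac{76}{-70} = 76 \left(- \frac{1}{70}\right) = - \frac{38}{35} \approx -1.0857$)
$Y{\left(-4 \right)} q = 30 \left(-4\right)^{2} \left(- \frac{38}{35}\right) = 30 \cdot 16 \left(- \frac{38}{35}\right) = 480 \left(- \frac{38}{35}\right) = - \frac{3648}{7}$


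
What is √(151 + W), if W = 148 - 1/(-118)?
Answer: √4163394/118 ≈ 17.292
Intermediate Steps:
W = 17465/118 (W = 148 - 1*(-1/118) = 148 + 1/118 = 17465/118 ≈ 148.01)
√(151 + W) = √(151 + 17465/118) = √(35283/118) = √4163394/118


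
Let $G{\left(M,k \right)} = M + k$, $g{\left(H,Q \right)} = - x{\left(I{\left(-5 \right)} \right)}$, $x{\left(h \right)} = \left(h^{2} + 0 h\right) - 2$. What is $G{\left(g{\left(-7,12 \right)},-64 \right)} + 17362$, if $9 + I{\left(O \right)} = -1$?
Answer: $17200$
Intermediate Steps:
$I{\left(O \right)} = -10$ ($I{\left(O \right)} = -9 - 1 = -10$)
$x{\left(h \right)} = -2 + h^{2}$ ($x{\left(h \right)} = \left(h^{2} + 0\right) - 2 = h^{2} - 2 = -2 + h^{2}$)
$g{\left(H,Q \right)} = -98$ ($g{\left(H,Q \right)} = - (-2 + \left(-10\right)^{2}) = - (-2 + 100) = \left(-1\right) 98 = -98$)
$G{\left(g{\left(-7,12 \right)},-64 \right)} + 17362 = \left(-98 - 64\right) + 17362 = -162 + 17362 = 17200$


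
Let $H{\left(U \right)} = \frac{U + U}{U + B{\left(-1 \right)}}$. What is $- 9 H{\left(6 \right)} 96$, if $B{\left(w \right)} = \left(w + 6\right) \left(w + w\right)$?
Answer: $2592$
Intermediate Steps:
$B{\left(w \right)} = 2 w \left(6 + w\right)$ ($B{\left(w \right)} = \left(6 + w\right) 2 w = 2 w \left(6 + w\right)$)
$H{\left(U \right)} = \frac{2 U}{-10 + U}$ ($H{\left(U \right)} = \frac{U + U}{U + 2 \left(-1\right) \left(6 - 1\right)} = \frac{2 U}{U + 2 \left(-1\right) 5} = \frac{2 U}{U - 10} = \frac{2 U}{-10 + U}$)
$- 9 H{\left(6 \right)} 96 = - 9 \cdot 2 \cdot 6 \frac{1}{-10 + 6} \cdot 96 = - 9 \cdot 2 \cdot 6 \frac{1}{-4} \cdot 96 = - 9 \cdot 2 \cdot 6 \left(- \frac{1}{4}\right) 96 = \left(-9\right) \left(-3\right) 96 = 27 \cdot 96 = 2592$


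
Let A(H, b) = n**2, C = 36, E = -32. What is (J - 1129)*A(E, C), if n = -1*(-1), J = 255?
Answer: -874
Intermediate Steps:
n = 1
A(H, b) = 1 (A(H, b) = 1**2 = 1)
(J - 1129)*A(E, C) = (255 - 1129)*1 = -874*1 = -874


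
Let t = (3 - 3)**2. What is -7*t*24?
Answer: 0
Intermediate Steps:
t = 0 (t = 0**2 = 0)
-7*t*24 = -7*0*24 = 0*24 = 0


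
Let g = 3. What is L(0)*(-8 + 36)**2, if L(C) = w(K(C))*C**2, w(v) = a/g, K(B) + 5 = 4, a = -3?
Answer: 0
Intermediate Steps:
K(B) = -1 (K(B) = -5 + 4 = -1)
w(v) = -1 (w(v) = -3/3 = -3*1/3 = -1)
L(C) = -C**2
L(0)*(-8 + 36)**2 = (-1*0**2)*(-8 + 36)**2 = -1*0*28**2 = 0*784 = 0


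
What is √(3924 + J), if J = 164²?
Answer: 2*√7705 ≈ 175.56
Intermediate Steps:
J = 26896
√(3924 + J) = √(3924 + 26896) = √30820 = 2*√7705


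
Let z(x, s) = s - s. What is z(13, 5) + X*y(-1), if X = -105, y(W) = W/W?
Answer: -105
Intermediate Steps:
y(W) = 1
z(x, s) = 0
z(13, 5) + X*y(-1) = 0 - 105*1 = 0 - 105 = -105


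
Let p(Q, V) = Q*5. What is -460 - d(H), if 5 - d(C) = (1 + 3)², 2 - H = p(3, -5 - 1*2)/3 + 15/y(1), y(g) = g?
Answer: -449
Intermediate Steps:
p(Q, V) = 5*Q
H = -18 (H = 2 - ((5*3)/3 + 15/1) = 2 - (15*(⅓) + 15*1) = 2 - (5 + 15) = 2 - 1*20 = 2 - 20 = -18)
d(C) = -11 (d(C) = 5 - (1 + 3)² = 5 - 1*4² = 5 - 1*16 = 5 - 16 = -11)
-460 - d(H) = -460 - 1*(-11) = -460 + 11 = -449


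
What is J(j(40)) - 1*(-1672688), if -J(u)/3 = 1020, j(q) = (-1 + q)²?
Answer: 1669628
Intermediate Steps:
J(u) = -3060 (J(u) = -3*1020 = -3060)
J(j(40)) - 1*(-1672688) = -3060 - 1*(-1672688) = -3060 + 1672688 = 1669628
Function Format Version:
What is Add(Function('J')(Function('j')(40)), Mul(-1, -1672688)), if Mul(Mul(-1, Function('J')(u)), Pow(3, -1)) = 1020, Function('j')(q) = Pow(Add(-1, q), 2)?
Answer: 1669628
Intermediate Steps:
Function('J')(u) = -3060 (Function('J')(u) = Mul(-3, 1020) = -3060)
Add(Function('J')(Function('j')(40)), Mul(-1, -1672688)) = Add(-3060, Mul(-1, -1672688)) = Add(-3060, 1672688) = 1669628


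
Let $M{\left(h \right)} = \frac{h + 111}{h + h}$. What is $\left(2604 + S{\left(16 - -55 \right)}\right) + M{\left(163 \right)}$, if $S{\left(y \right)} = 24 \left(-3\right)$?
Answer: $\frac{412853}{163} \approx 2532.8$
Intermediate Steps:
$S{\left(y \right)} = -72$
$M{\left(h \right)} = \frac{111 + h}{2 h}$
$\left(2604 + S{\left(16 - -55 \right)}\right) + M{\left(163 \right)} = \left(2604 - 72\right) + \frac{111 + 163}{2 \cdot 163} = 2532 + \frac{1}{2} \cdot \frac{1}{163} \cdot 274 = 2532 + \frac{137}{163} = \frac{412853}{163}$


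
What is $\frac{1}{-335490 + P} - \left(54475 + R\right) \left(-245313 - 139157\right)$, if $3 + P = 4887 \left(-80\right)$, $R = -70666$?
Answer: $- \frac{4522136341077811}{726453} \approx -6.225 \cdot 10^{9}$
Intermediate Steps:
$P = -390963$ ($P = -3 + 4887 \left(-80\right) = -3 - 390960 = -390963$)
$\frac{1}{-335490 + P} - \left(54475 + R\right) \left(-245313 - 139157\right) = \frac{1}{-335490 - 390963} - \left(54475 - 70666\right) \left(-245313 - 139157\right) = \frac{1}{-726453} - \left(-16191\right) \left(-384470\right) = - \frac{1}{726453} - 6224953770 = - \frac{4522136341077811}{726453}$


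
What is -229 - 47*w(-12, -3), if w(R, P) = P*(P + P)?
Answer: -1075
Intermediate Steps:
w(R, P) = 2*P² (w(R, P) = P*(2*P) = 2*P²)
-229 - 47*w(-12, -3) = -229 - 94*(-3)² = -229 - 94*9 = -229 - 47*18 = -229 - 846 = -1075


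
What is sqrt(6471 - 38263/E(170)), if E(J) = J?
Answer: sqrt(180507190)/170 ≈ 79.031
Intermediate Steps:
sqrt(6471 - 38263/E(170)) = sqrt(6471 - 38263/170) = sqrt(1061807/170) = sqrt(180507190)/170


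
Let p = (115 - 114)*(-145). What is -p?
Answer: 145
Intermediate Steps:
p = -145 (p = 1*(-145) = -145)
-p = -1*(-145) = 145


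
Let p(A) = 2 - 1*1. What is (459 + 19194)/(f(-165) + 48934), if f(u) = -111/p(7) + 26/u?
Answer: 3242745/8055769 ≈ 0.40254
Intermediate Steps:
p(A) = 1 (p(A) = 2 - 1 = 1)
f(u) = -111 + 26/u (f(u) = -111/1 + 26/u = -111*1 + 26/u = -111 + 26/u)
(459 + 19194)/(f(-165) + 48934) = (459 + 19194)/((-111 + 26/(-165)) + 48934) = 19653/((-111 + 26*(-1/165)) + 48934) = 19653/((-111 - 26/165) + 48934) = 19653/(-18341/165 + 48934) = 19653/(8055769/165) = 19653*(165/8055769) = 3242745/8055769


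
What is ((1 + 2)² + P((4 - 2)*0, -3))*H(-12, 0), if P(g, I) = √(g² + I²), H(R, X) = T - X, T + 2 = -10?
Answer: -144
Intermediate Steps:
T = -12 (T = -2 - 10 = -12)
H(R, X) = -12 - X
P(g, I) = √(I² + g²)
((1 + 2)² + P((4 - 2)*0, -3))*H(-12, 0) = ((1 + 2)² + √((-3)² + ((4 - 2)*0)²))*(-12 - 1*0) = (3² + √(9 + (2*0)²))*(-12 + 0) = (9 + √(9 + 0²))*(-12) = (9 + √(9 + 0))*(-12) = (9 + √9)*(-12) = (9 + 3)*(-12) = 12*(-12) = -144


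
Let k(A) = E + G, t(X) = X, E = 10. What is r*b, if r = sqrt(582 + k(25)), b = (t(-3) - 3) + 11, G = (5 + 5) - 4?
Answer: 5*sqrt(598) ≈ 122.27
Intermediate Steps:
G = 6 (G = 10 - 4 = 6)
k(A) = 16 (k(A) = 10 + 6 = 16)
b = 5 (b = (-3 - 3) + 11 = -6 + 11 = 5)
r = sqrt(598) (r = sqrt(582 + 16) = sqrt(598) ≈ 24.454)
r*b = sqrt(598)*5 = 5*sqrt(598)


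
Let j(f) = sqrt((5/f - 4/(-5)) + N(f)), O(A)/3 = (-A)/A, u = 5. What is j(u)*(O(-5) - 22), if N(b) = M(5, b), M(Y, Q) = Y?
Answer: -5*sqrt(170) ≈ -65.192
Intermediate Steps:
N(b) = 5
O(A) = -3 (O(A) = 3*((-A)/A) = 3*(-1) = -3)
j(f) = sqrt(29/5 + 5/f) (j(f) = sqrt((5/f - 4/(-5)) + 5) = sqrt((5/f - 4*(-1/5)) + 5) = sqrt((5/f + 4/5) + 5) = sqrt((4/5 + 5/f) + 5) = sqrt(29/5 + 5/f))
j(u)*(O(-5) - 22) = (sqrt(145 + 125/5)/5)*(-3 - 22) = (sqrt(145 + 125*(1/5))/5)*(-25) = (sqrt(145 + 25)/5)*(-25) = (sqrt(170)/5)*(-25) = -5*sqrt(170)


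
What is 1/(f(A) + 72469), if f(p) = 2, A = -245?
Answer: 1/72471 ≈ 1.3799e-5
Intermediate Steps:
1/(f(A) + 72469) = 1/(2 + 72469) = 1/72471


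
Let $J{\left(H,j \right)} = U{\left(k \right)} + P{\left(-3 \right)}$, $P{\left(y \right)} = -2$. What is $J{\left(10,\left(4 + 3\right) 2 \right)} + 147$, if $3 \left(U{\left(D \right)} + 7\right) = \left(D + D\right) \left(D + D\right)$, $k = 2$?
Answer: $\frac{430}{3} \approx 143.33$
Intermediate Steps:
$U{\left(D \right)} = -7 + \frac{4 D^{2}}{3}$ ($U{\left(D \right)} = -7 + \frac{\left(D + D\right) \left(D + D\right)}{3} = -7 + \frac{2 D 2 D}{3} = -7 + \frac{4 D^{2}}{3}$)
$J{\left(H,j \right)} = - \frac{11}{3}$ ($J{\left(H,j \right)} = \left(-7 + \frac{4 \cdot 2^{2}}{3}\right) - 2 = \left(-7 + \frac{4}{3} \cdot 4\right) - 2 = \left(-7 + \frac{16}{3}\right) - 2 = - \frac{5}{3} - 2 = - \frac{11}{3}$)
$J{\left(10,\left(4 + 3\right) 2 \right)} + 147 = - \frac{11}{3} + 147 = \frac{430}{3}$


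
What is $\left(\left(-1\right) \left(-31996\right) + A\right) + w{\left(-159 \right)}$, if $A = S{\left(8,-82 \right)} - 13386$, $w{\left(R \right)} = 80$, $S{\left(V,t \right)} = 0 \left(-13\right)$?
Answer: $18690$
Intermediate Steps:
$S{\left(V,t \right)} = 0$
$A = -13386$ ($A = 0 - 13386 = -13386$)
$\left(\left(-1\right) \left(-31996\right) + A\right) + w{\left(-159 \right)} = \left(\left(-1\right) \left(-31996\right) - 13386\right) + 80 = \left(31996 - 13386\right) + 80 = 18610 + 80 = 18690$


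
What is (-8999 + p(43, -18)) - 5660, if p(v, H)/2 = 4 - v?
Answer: -14737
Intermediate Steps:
p(v, H) = 8 - 2*v (p(v, H) = 2*(4 - v) = 8 - 2*v)
(-8999 + p(43, -18)) - 5660 = (-8999 + (8 - 2*43)) - 5660 = (-8999 + (8 - 86)) - 5660 = (-8999 - 78) - 5660 = -9077 - 5660 = -14737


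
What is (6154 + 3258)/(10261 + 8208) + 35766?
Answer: 660571666/18469 ≈ 35767.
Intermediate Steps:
(6154 + 3258)/(10261 + 8208) + 35766 = 9412/18469 + 35766 = 660571666/18469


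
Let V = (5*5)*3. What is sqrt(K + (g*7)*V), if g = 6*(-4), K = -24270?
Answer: I*sqrt(36870) ≈ 192.02*I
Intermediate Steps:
g = -24
V = 75 (V = 25*3 = 75)
sqrt(K + (g*7)*V) = sqrt(-24270 - 24*7*75) = sqrt(-24270 - 168*75) = sqrt(-24270 - 12600) = sqrt(-36870) = I*sqrt(36870)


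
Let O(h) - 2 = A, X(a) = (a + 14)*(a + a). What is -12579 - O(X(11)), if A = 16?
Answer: -12597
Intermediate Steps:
X(a) = 2*a*(14 + a) (X(a) = (14 + a)*(2*a) = 2*a*(14 + a))
O(h) = 18 (O(h) = 2 + 16 = 18)
-12579 - O(X(11)) = -12579 - 1*18 = -12579 - 18 = -12597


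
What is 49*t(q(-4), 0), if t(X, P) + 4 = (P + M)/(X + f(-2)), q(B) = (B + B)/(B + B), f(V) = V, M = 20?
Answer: -1176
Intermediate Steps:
q(B) = 1 (q(B) = (2*B)/((2*B)) = (2*B)*(1/(2*B)) = 1)
t(X, P) = -4 + (20 + P)/(-2 + X) (t(X, P) = -4 + (P + 20)/(X - 2) = -4 + (20 + P)/(-2 + X))
49*t(q(-4), 0) = 49*((28 + 0 - 4*1)/(-2 + 1)) = 49*((28 + 0 - 4)/(-1)) = 49*(-1*24) = 49*(-24) = -1176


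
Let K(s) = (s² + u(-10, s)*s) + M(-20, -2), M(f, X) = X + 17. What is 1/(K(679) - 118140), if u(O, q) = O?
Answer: 1/336126 ≈ 2.9751e-6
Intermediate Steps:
M(f, X) = 17 + X
K(s) = 15 + s² - 10*s (K(s) = (s² - 10*s) + (17 - 2) = (s² - 10*s) + 15 = 15 + s² - 10*s)
1/(K(679) - 118140) = 1/((15 + 679² - 10*679) - 118140) = 1/((15 + 461041 - 6790) - 118140) = 1/(454266 - 118140) = 1/336126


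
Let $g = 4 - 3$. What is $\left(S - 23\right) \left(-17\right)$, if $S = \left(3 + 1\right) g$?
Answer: $323$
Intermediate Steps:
$g = 1$
$S = 4$ ($S = \left(3 + 1\right) 1 = 4 \cdot 1 = 4$)
$\left(S - 23\right) \left(-17\right) = \left(4 - 23\right) \left(-17\right) = \left(-19\right) \left(-17\right) = 323$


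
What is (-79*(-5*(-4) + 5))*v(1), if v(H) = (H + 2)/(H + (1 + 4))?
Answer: -1975/2 ≈ -987.50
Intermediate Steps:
v(H) = (2 + H)/(5 + H) (v(H) = (2 + H)/(H + 5) = (2 + H)/(5 + H))
(-79*(-5*(-4) + 5))*v(1) = (-79*(-5*(-4) + 5))*((2 + 1)/(5 + 1)) = (-79*(20 + 5))*(3/6) = (-79*25)*((⅙)*3) = -1975*½ = -1975/2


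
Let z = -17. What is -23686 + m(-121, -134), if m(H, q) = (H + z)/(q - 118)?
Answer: -994789/42 ≈ -23685.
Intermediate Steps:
m(H, q) = (-17 + H)/(-118 + q) (m(H, q) = (H - 17)/(q - 118) = (-17 + H)/(-118 + q))
-23686 + m(-121, -134) = -23686 + (-17 - 121)/(-118 - 134) = -23686 - 138/(-252) = -23686 - 1/252*(-138) = -23686 + 23/42 = -994789/42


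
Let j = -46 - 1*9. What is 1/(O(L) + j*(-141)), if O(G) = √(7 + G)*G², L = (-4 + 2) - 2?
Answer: 2585/20046419 - 16*√3/60139257 ≈ 0.00012849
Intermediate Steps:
j = -55 (j = -46 - 9 = -55)
L = -4 (L = -2 - 2 = -4)
O(G) = G²*√(7 + G)
1/(O(L) + j*(-141)) = 1/((-4)²*√(7 - 4) - 55*(-141)) = 1/(16*√3 + 7755) = 1/(7755 + 16*√3)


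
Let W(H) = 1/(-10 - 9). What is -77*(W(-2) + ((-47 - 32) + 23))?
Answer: 82005/19 ≈ 4316.1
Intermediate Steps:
W(H) = -1/19 (W(H) = 1/(-19) = -1/19)
-77*(W(-2) + ((-47 - 32) + 23)) = -77*(-1/19 + ((-47 - 32) + 23)) = -77*(-1/19 + (-79 + 23)) = -77*(-1/19 - 56) = -77*(-1065/19) = 82005/19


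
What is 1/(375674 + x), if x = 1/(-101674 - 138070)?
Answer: 239744/90065587455 ≈ 2.6619e-6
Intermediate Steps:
x = -1/239744 (x = 1/(-239744) = -1/239744 ≈ -4.1711e-6)
1/(375674 + x) = 1/(375674 - 1/239744) = 1/(90065587455/239744) = 239744/90065587455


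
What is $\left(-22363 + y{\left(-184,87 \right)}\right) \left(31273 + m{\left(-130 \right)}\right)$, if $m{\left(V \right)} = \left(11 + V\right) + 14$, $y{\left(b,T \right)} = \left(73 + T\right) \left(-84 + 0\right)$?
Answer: $-1115907904$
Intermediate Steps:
$y{\left(b,T \right)} = -6132 - 84 T$ ($y{\left(b,T \right)} = \left(73 + T\right) \left(-84\right) = -6132 - 84 T$)
$m{\left(V \right)} = 25 + V$
$\left(-22363 + y{\left(-184,87 \right)}\right) \left(31273 + m{\left(-130 \right)}\right) = \left(-22363 - 13440\right) \left(31273 + \left(25 - 130\right)\right) = \left(-22363 - 13440\right) \left(31273 - 105\right) = \left(-22363 - 13440\right) 31168 = \left(-35803\right) 31168 = -1115907904$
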